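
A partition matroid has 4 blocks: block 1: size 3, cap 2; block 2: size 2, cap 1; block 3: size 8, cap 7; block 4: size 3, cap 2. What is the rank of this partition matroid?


Rank of a partition matroid = sum of min(|Si|, ci) for each block.
= min(3,2) + min(2,1) + min(8,7) + min(3,2)
= 2 + 1 + 7 + 2
= 12.

12


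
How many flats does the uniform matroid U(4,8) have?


Flats of U(4,8): every subset of size < 4 is a flat, plus E itself.
Count = C(8,0) + C(8,1) + C(8,2) + C(8,3) + 1
     = 1 + 8 + 28 + 56 + 1
     = 94.

94


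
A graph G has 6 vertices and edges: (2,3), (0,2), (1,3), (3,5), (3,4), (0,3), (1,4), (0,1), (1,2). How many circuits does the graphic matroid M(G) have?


A circuit in a graphic matroid = edge set of a simple cycle.
G has 6 vertices and 9 edges.
Enumerating all minimal edge subsets forming cycles...
Total circuits found: 12.

12


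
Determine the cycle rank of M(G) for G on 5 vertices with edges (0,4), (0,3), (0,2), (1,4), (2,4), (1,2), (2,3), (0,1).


Cycle rank (nullity) = |E| - r(M) = |E| - (|V| - c).
|E| = 8, |V| = 5, c = 1.
Nullity = 8 - (5 - 1) = 8 - 4 = 4.

4


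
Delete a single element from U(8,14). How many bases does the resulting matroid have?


Deleting e from U(8,14) gives U(8,13) since n > r.
Bases of U(8,13) = (13 choose 8) = 1287.

1287


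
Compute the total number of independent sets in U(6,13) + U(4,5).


For a direct sum, |I(M1+M2)| = |I(M1)| * |I(M2)|.
|I(U(6,13))| = sum C(13,k) for k=0..6 = 4096.
|I(U(4,5))| = sum C(5,k) for k=0..4 = 31.
Total = 4096 * 31 = 126976.

126976


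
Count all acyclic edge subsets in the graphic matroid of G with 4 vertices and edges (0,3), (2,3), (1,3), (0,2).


An independent set in a graphic matroid is an acyclic edge subset.
G has 4 vertices and 4 edges.
Enumerate all 2^4 = 16 subsets, checking for acyclicity.
Total independent sets = 14.

14


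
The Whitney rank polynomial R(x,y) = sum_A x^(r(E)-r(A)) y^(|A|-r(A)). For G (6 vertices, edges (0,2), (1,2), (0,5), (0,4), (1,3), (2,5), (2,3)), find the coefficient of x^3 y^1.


R(x,y) = sum over A in 2^E of x^(r(E)-r(A)) * y^(|A|-r(A)).
G has 6 vertices, 7 edges. r(E) = 5.
Enumerate all 2^7 = 128 subsets.
Count subsets with r(E)-r(A)=3 and |A|-r(A)=1: 2.

2


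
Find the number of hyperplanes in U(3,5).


Hyperplanes of U(3,5) are flats of rank 2.
In a uniform matroid, these are exactly the (2)-element subsets.
Count = C(5,2) = 5! / (2! * 3!) = 10.

10


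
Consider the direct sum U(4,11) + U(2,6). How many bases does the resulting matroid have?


Bases of a direct sum M1 + M2: |B| = |B(M1)| * |B(M2)|.
|B(U(4,11))| = C(11,4) = 330.
|B(U(2,6))| = C(6,2) = 15.
Total bases = 330 * 15 = 4950.

4950


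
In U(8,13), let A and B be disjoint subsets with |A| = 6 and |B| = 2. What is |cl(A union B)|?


|A union B| = 6 + 2 = 8 (disjoint).
In U(8,13), cl(S) = S if |S| < 8, else cl(S) = E.
Since 8 >= 8, cl(A union B) = E.
|cl(A union B)| = 13.

13


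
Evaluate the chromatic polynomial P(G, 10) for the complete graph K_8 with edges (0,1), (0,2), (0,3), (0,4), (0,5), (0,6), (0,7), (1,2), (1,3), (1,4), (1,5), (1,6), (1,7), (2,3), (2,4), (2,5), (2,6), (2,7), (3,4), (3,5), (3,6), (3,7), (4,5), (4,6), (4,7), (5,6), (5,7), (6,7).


P(K_8, k) = k(k-1)(k-2)...(k-7).
P(10) = (10) * (9) * (8) * (7) * (6) * (5) * (4) * (3) = 1814400.

1814400


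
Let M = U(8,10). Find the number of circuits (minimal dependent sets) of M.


In U(8,10), circuits are the (9)-element subsets.
Any set of 9 elements is dependent, and removing any one element gives
an independent set of size 8, so it is a minimal dependent set.
Number of circuits = C(10,9) = 10.

10


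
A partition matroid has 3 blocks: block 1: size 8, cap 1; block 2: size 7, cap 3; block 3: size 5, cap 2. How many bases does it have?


A basis picks exactly ci elements from block i.
Number of bases = product of C(|Si|, ci).
= C(8,1) * C(7,3) * C(5,2)
= 8 * 35 * 10
= 2800.

2800


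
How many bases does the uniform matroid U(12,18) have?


Bases of U(12,18) are all 12-element subsets of the 18-element ground set.
Number of bases = C(18,12).
(18 choose 12) = 18564.

18564


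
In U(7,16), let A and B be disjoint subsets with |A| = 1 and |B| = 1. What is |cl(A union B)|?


|A union B| = 1 + 1 = 2 (disjoint).
In U(7,16), cl(S) = S if |S| < 7, else cl(S) = E.
Since 2 < 7, cl(A union B) = A union B.
|cl(A union B)| = 2.

2


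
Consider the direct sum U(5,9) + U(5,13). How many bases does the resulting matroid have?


Bases of a direct sum M1 + M2: |B| = |B(M1)| * |B(M2)|.
|B(U(5,9))| = C(9,5) = 126.
|B(U(5,13))| = C(13,5) = 1287.
Total bases = 126 * 1287 = 162162.

162162


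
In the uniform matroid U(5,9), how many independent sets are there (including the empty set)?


Independent sets of U(5,9) are all subsets of size <= 5.
Count = C(9,0) + C(9,1) + C(9,2) + C(9,3) + C(9,4) + C(9,5)
     = 1 + 9 + 36 + 84 + 126 + 126
     = 382.

382


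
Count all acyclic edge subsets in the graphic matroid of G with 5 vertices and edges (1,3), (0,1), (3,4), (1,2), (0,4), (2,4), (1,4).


An independent set in a graphic matroid is an acyclic edge subset.
G has 5 vertices and 7 edges.
Enumerate all 2^7 = 128 subsets, checking for acyclicity.
Total independent sets = 81.

81


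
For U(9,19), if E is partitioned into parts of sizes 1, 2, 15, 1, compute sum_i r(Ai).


r(Ai) = min(|Ai|, 9) for each part.
Sum = min(1,9) + min(2,9) + min(15,9) + min(1,9)
    = 1 + 2 + 9 + 1
    = 13.

13


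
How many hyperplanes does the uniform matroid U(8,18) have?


Hyperplanes of U(8,18) are flats of rank 7.
In a uniform matroid, these are exactly the (7)-element subsets.
Count = C(18,7) = 31824.

31824


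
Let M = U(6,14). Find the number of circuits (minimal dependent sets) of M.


In U(6,14), circuits are the (7)-element subsets.
Any set of 7 elements is dependent, and removing any one element gives
an independent set of size 6, so it is a minimal dependent set.
Number of circuits = C(14,7) = 14! / (7! * 7!) = 3432.

3432


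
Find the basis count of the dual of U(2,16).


The dual of U(r,n) is U(n-r, n) = U(14,16).
Bases of U(14,16) are all (14)-element subsets.
|B(M*)| = C(16,14) = 16! / (14! * 2!) = 120.

120


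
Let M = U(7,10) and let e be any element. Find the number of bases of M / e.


Contracting e from U(7,10) gives U(6,9).
Bases of U(6,9) = (9 choose 6) = 84.

84


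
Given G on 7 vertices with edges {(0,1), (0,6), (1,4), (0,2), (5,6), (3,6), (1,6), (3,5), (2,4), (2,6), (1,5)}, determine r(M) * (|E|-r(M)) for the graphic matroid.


r(M) = |V| - c = 7 - 1 = 6.
nullity = |E| - r(M) = 11 - 6 = 5.
Product = 6 * 5 = 30.

30


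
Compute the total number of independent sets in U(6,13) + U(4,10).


For a direct sum, |I(M1+M2)| = |I(M1)| * |I(M2)|.
|I(U(6,13))| = sum C(13,k) for k=0..6 = 4096.
|I(U(4,10))| = sum C(10,k) for k=0..4 = 386.
Total = 4096 * 386 = 1581056.

1581056


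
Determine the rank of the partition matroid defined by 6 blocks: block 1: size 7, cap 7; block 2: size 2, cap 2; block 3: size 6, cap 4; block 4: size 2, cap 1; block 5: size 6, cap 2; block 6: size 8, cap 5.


Rank of a partition matroid = sum of min(|Si|, ci) for each block.
= min(7,7) + min(2,2) + min(6,4) + min(2,1) + min(6,2) + min(8,5)
= 7 + 2 + 4 + 1 + 2 + 5
= 21.

21


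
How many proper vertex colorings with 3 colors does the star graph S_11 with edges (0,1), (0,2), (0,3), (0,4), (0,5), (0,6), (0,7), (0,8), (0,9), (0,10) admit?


P(tree, k) = k * (k-1)^(10) for any tree on 11 vertices.
P(3) = 3 * 2^10 = 3 * 1024 = 3072.

3072


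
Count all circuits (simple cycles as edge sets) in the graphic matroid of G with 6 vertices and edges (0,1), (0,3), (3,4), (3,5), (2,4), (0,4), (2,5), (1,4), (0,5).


A circuit in a graphic matroid = edge set of a simple cycle.
G has 6 vertices and 9 edges.
Enumerating all minimal edge subsets forming cycles...
Total circuits found: 12.

12


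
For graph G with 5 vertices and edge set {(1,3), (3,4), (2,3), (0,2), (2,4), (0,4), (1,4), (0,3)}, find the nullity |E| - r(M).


Cycle rank (nullity) = |E| - r(M) = |E| - (|V| - c).
|E| = 8, |V| = 5, c = 1.
Nullity = 8 - (5 - 1) = 8 - 4 = 4.

4


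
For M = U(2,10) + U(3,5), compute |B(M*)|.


(M1+M2)* = M1* + M2*.
M1* = U(8,10), bases: C(10,8) = 45.
M2* = U(2,5), bases: C(5,2) = 10.
|B(M*)| = 45 * 10 = 450.

450


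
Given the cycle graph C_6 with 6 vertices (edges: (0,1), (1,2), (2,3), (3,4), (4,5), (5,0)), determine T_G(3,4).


T(C_6; x,y) = x + x^2 + ... + x^(5) + y.
T(3,4) = 3^1 + 3^2 + 3^3 + 3^4 + 3^5 + 4
= 3 + 9 + 27 + 81 + 243 + 4
= 367.

367


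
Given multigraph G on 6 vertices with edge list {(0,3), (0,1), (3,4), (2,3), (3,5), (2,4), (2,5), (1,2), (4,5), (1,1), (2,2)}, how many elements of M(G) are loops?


In a graphic matroid, a loop is a self-loop edge (u,u) with rank 0.
Examining all 11 edges for self-loops...
Self-loops found: (1,1), (2,2)
Number of loops = 2.

2


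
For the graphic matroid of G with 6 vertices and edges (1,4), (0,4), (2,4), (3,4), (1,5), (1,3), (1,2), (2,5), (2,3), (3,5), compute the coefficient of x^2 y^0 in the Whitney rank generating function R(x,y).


R(x,y) = sum over A in 2^E of x^(r(E)-r(A)) * y^(|A|-r(A)).
G has 6 vertices, 10 edges. r(E) = 5.
Enumerate all 2^10 = 1024 subsets.
Count subsets with r(E)-r(A)=2 and |A|-r(A)=0: 113.

113


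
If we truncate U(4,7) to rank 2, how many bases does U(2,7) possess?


Truncating U(4,7) to rank 2 gives U(2,7).
Bases of U(2,7) are all 2-element subsets of 7 elements.
Number of bases = C(7,2) = (7 * 6) / (1 * 2) = 21.

21


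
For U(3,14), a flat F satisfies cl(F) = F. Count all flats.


Flats of U(3,14): every subset of size < 3 is a flat, plus E itself.
Count = C(14,0) + C(14,1) + C(14,2) + 1
     = 1 + 14 + 91 + 1
     = 107.

107


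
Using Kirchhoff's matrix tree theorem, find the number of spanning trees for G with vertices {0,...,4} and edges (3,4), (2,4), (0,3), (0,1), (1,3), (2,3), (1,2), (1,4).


By Kirchhoff's matrix tree theorem, the number of spanning trees equals
the determinant of any cofactor of the Laplacian matrix L.
G has 5 vertices and 8 edges.
Computing the (4 x 4) cofactor determinant gives 40.

40


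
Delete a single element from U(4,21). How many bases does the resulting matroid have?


Deleting e from U(4,21) gives U(4,20) since n > r.
Bases of U(4,20) = C(20,4) = 20! / (4! * 16!) = 4845.

4845


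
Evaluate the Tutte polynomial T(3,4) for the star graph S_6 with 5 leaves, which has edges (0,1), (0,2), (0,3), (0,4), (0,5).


A star on 6 vertices is a tree with 5 edges.
T(x,y) = x^(5) for any tree.
T(3,4) = 3^5 = 243.

243


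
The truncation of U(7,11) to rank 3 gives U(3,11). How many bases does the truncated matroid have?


Truncating U(7,11) to rank 3 gives U(3,11).
Bases of U(3,11) are all 3-element subsets of 11 elements.
Number of bases = (11 choose 3) = 165.

165


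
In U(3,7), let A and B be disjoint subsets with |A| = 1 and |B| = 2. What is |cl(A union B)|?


|A union B| = 1 + 2 = 3 (disjoint).
In U(3,7), cl(S) = S if |S| < 3, else cl(S) = E.
Since 3 >= 3, cl(A union B) = E.
|cl(A union B)| = 7.

7


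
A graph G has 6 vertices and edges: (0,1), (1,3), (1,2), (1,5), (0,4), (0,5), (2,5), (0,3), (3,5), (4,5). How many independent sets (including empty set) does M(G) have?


An independent set in a graphic matroid is an acyclic edge subset.
G has 6 vertices and 10 edges.
Enumerate all 2^10 = 1024 subsets, checking for acyclicity.
Total independent sets = 430.

430


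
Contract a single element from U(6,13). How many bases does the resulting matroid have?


Contracting e from U(6,13) gives U(5,12).
Bases of U(5,12) = C(12,5) = 12! / (5! * 7!) = 792.

792


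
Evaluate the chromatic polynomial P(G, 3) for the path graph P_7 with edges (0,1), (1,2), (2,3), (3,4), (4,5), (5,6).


P(P_7, k) = k * (k-1)^(6).
P(3) = 3 * 2^6 = 3 * 64 = 192.

192


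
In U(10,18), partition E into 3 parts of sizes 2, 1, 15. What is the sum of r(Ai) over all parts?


r(Ai) = min(|Ai|, 10) for each part.
Sum = min(2,10) + min(1,10) + min(15,10)
    = 2 + 1 + 10
    = 13.

13


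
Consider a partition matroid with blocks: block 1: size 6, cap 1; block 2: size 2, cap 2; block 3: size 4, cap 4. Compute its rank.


Rank of a partition matroid = sum of min(|Si|, ci) for each block.
= min(6,1) + min(2,2) + min(4,4)
= 1 + 2 + 4
= 7.

7


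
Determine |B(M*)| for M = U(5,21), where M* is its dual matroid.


The dual of U(r,n) is U(n-r, n) = U(16,21).
Bases of U(16,21) are all (16)-element subsets.
|B(M*)| = C(21,16) = 21! / (16! * 5!) = 20349.

20349


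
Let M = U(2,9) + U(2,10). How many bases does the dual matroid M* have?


(M1+M2)* = M1* + M2*.
M1* = U(7,9), bases: C(9,7) = 36.
M2* = U(8,10), bases: C(10,8) = 45.
|B(M*)| = 36 * 45 = 1620.

1620


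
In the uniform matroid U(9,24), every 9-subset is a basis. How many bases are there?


Bases of U(9,24) are all 9-element subsets of the 24-element ground set.
Number of bases = C(24,9).
(24 choose 9) = 1307504.

1307504


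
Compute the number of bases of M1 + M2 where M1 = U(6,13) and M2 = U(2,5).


Bases of a direct sum M1 + M2: |B| = |B(M1)| * |B(M2)|.
|B(U(6,13))| = C(13,6) = 1716.
|B(U(2,5))| = C(5,2) = 10.
Total bases = 1716 * 10 = 17160.

17160


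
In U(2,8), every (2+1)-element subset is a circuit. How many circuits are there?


In U(2,8), circuits are the (3)-element subsets.
Any set of 3 elements is dependent, and removing any one element gives
an independent set of size 2, so it is a minimal dependent set.
Number of circuits = C(8,3) = (8 * 7 * 6) / (1 * 2 * 3) = 56.

56


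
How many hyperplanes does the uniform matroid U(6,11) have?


Hyperplanes of U(6,11) are flats of rank 5.
In a uniform matroid, these are exactly the (5)-element subsets.
Count = (11 choose 5) = 462.

462


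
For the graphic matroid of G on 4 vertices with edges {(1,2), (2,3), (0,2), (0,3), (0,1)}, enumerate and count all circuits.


A circuit in a graphic matroid = edge set of a simple cycle.
G has 4 vertices and 5 edges.
Enumerating all minimal edge subsets forming cycles...
Total circuits found: 3.

3


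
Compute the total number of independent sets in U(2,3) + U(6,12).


For a direct sum, |I(M1+M2)| = |I(M1)| * |I(M2)|.
|I(U(2,3))| = sum C(3,k) for k=0..2 = 7.
|I(U(6,12))| = sum C(12,k) for k=0..6 = 2510.
Total = 7 * 2510 = 17570.

17570


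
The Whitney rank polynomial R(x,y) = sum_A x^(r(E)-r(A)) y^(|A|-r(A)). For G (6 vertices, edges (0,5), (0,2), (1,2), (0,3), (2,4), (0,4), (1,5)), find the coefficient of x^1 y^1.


R(x,y) = sum over A in 2^E of x^(r(E)-r(A)) * y^(|A|-r(A)).
G has 6 vertices, 7 edges. r(E) = 5.
Enumerate all 2^7 = 128 subsets.
Count subsets with r(E)-r(A)=1 and |A|-r(A)=1: 10.

10


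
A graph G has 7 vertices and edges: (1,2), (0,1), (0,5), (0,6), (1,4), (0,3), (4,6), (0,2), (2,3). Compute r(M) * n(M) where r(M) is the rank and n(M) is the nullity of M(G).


r(M) = |V| - c = 7 - 1 = 6.
nullity = |E| - r(M) = 9 - 6 = 3.
Product = 6 * 3 = 18.

18


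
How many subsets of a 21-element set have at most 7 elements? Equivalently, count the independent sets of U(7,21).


Independent sets of U(7,21) are all subsets of size <= 7.
Count = (21 choose 0) + (21 choose 1) + (21 choose 2) + (21 choose 3) + (21 choose 4) + (21 choose 5) + (21 choose 6) + (21 choose 7)
     = 1 + 21 + 210 + 1330 + 5985 + 20349 + 54264 + 116280
     = 198440.

198440


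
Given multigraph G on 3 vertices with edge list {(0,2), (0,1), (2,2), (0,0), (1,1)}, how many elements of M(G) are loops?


In a graphic matroid, a loop is a self-loop edge (u,u) with rank 0.
Examining all 5 edges for self-loops...
Self-loops found: (2,2), (0,0), (1,1)
Number of loops = 3.

3


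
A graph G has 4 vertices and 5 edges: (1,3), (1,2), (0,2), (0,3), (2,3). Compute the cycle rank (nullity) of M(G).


Cycle rank (nullity) = |E| - r(M) = |E| - (|V| - c).
|E| = 5, |V| = 4, c = 1.
Nullity = 5 - (4 - 1) = 5 - 3 = 2.

2


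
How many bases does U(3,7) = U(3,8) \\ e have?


Deleting e from U(3,8) gives U(3,7) since n > r.
Bases of U(3,7) = C(7,3) = (7 * 6 * 5) / (1 * 2 * 3) = 35.

35


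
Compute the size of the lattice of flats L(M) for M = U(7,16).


Flats of U(7,16): every subset of size < 7 is a flat, plus E itself.
Count = C(16,0) + C(16,1) + C(16,2) + C(16,3) + C(16,4) + C(16,5) + C(16,6) + 1
     = 1 + 16 + 120 + 560 + 1820 + 4368 + 8008 + 1
     = 14894.

14894


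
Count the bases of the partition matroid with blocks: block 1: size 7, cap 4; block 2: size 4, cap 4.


A basis picks exactly ci elements from block i.
Number of bases = product of C(|Si|, ci).
= C(7,4) * C(4,4)
= 35 * 1
= 35.

35


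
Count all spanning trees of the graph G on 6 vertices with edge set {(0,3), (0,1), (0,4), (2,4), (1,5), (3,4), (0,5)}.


By Kirchhoff's matrix tree theorem, the number of spanning trees equals
the determinant of any cofactor of the Laplacian matrix L.
G has 6 vertices and 7 edges.
Computing the (5 x 5) cofactor determinant gives 9.

9


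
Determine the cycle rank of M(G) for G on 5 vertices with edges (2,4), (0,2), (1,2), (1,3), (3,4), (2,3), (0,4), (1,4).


Cycle rank (nullity) = |E| - r(M) = |E| - (|V| - c).
|E| = 8, |V| = 5, c = 1.
Nullity = 8 - (5 - 1) = 8 - 4 = 4.

4


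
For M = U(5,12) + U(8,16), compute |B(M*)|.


(M1+M2)* = M1* + M2*.
M1* = U(7,12), bases: C(12,7) = 792.
M2* = U(8,16), bases: C(16,8) = 12870.
|B(M*)| = 792 * 12870 = 10193040.

10193040


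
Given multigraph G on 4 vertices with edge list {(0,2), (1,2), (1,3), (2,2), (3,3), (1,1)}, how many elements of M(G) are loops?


In a graphic matroid, a loop is a self-loop edge (u,u) with rank 0.
Examining all 6 edges for self-loops...
Self-loops found: (2,2), (3,3), (1,1)
Number of loops = 3.

3


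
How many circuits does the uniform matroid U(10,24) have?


In U(10,24), circuits are the (11)-element subsets.
Any set of 11 elements is dependent, and removing any one element gives
an independent set of size 10, so it is a minimal dependent set.
Number of circuits = C(24,11) = 24! / (11! * 13!) = 2496144.

2496144


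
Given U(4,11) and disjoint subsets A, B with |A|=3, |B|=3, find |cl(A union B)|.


|A union B| = 3 + 3 = 6 (disjoint).
In U(4,11), cl(S) = S if |S| < 4, else cl(S) = E.
Since 6 >= 4, cl(A union B) = E.
|cl(A union B)| = 11.

11


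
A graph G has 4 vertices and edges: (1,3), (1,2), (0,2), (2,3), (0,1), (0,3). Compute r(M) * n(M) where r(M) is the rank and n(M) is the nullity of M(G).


r(M) = |V| - c = 4 - 1 = 3.
nullity = |E| - r(M) = 6 - 3 = 3.
Product = 3 * 3 = 9.

9


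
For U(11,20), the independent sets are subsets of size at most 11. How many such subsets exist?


Independent sets of U(11,20) are all subsets of size <= 11.
Count = (20 choose 0) + (20 choose 1) + (20 choose 2) + (20 choose 3) + (20 choose 4) + (20 choose 5) + (20 choose 6) + (20 choose 7) + (20 choose 8) + (20 choose 9) + (20 choose 10) + (20 choose 11)
     = 1 + 20 + 190 + 1140 + 4845 + 15504 + 38760 + 77520 + 125970 + 167960 + 184756 + 167960
     = 784626.

784626


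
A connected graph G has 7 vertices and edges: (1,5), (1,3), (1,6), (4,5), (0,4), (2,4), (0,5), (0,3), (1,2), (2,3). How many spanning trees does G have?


By Kirchhoff's matrix tree theorem, the number of spanning trees equals
the determinant of any cofactor of the Laplacian matrix L.
G has 7 vertices and 10 edges.
Computing the (6 x 6) cofactor determinant gives 75.

75


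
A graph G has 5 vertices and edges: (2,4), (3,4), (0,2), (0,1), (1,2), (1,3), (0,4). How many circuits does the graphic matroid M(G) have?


A circuit in a graphic matroid = edge set of a simple cycle.
G has 5 vertices and 7 edges.
Enumerating all minimal edge subsets forming cycles...
Total circuits found: 7.

7


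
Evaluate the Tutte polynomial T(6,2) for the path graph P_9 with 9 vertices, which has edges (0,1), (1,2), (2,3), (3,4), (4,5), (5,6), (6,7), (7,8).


A path on 9 vertices is a tree with 8 edges.
T(x,y) = x^(8) for any tree.
T(6,2) = 6^8 = 1679616.

1679616


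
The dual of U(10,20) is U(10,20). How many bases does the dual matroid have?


The dual of U(r,n) is U(n-r, n) = U(10,20).
Bases of U(10,20) are all (10)-element subsets.
|B(M*)| = C(20,10) = 20! / (10! * 10!) = 184756.

184756


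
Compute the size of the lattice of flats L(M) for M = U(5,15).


Flats of U(5,15): every subset of size < 5 is a flat, plus E itself.
Count = C(15,0) + C(15,1) + C(15,2) + C(15,3) + C(15,4) + 1
     = 1 + 15 + 105 + 455 + 1365 + 1
     = 1942.

1942


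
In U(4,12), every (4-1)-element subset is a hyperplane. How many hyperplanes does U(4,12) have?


Hyperplanes of U(4,12) are flats of rank 3.
In a uniform matroid, these are exactly the (3)-element subsets.
Count = C(12,3) = (12 * 11 * 10) / (1 * 2 * 3) = 220.

220


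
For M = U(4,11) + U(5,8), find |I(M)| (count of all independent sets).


For a direct sum, |I(M1+M2)| = |I(M1)| * |I(M2)|.
|I(U(4,11))| = sum C(11,k) for k=0..4 = 562.
|I(U(5,8))| = sum C(8,k) for k=0..5 = 219.
Total = 562 * 219 = 123078.

123078


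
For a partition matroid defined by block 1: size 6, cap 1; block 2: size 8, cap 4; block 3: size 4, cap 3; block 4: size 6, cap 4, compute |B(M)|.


A basis picks exactly ci elements from block i.
Number of bases = product of C(|Si|, ci).
= C(6,1) * C(8,4) * C(4,3) * C(6,4)
= 6 * 70 * 4 * 15
= 25200.

25200


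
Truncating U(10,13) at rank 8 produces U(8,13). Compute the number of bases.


Truncating U(10,13) to rank 8 gives U(8,13).
Bases of U(8,13) are all 8-element subsets of 13 elements.
Number of bases = C(13,8) = 13! / (8! * 5!) = 1287.

1287


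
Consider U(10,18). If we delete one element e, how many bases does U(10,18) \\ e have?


Deleting e from U(10,18) gives U(10,17) since n > r.
Bases of U(10,17) = C(17,10) = 17! / (10! * 7!) = 19448.

19448


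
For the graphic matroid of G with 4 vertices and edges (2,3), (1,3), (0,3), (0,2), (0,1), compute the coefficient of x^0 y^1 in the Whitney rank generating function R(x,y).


R(x,y) = sum over A in 2^E of x^(r(E)-r(A)) * y^(|A|-r(A)).
G has 4 vertices, 5 edges. r(E) = 3.
Enumerate all 2^5 = 32 subsets.
Count subsets with r(E)-r(A)=0 and |A|-r(A)=1: 5.

5


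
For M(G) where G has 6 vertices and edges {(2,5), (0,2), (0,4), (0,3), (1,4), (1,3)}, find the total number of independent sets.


An independent set in a graphic matroid is an acyclic edge subset.
G has 6 vertices and 6 edges.
Enumerate all 2^6 = 64 subsets, checking for acyclicity.
Total independent sets = 60.

60


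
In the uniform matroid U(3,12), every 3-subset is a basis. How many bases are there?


Bases of U(3,12) are all 3-element subsets of the 12-element ground set.
Number of bases = C(12,3).
(12 choose 3) = 220.

220


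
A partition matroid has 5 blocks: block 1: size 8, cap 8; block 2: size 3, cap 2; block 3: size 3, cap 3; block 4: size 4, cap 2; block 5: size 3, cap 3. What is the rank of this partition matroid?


Rank of a partition matroid = sum of min(|Si|, ci) for each block.
= min(8,8) + min(3,2) + min(3,3) + min(4,2) + min(3,3)
= 8 + 2 + 3 + 2 + 3
= 18.

18


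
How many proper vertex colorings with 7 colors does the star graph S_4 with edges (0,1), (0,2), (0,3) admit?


P(tree, k) = k * (k-1)^(3) for any tree on 4 vertices.
P(7) = 7 * 6^3 = 7 * 216 = 1512.

1512


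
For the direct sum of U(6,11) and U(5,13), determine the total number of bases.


Bases of a direct sum M1 + M2: |B| = |B(M1)| * |B(M2)|.
|B(U(6,11))| = C(11,6) = 462.
|B(U(5,13))| = C(13,5) = 1287.
Total bases = 462 * 1287 = 594594.

594594


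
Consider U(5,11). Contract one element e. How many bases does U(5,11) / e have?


Contracting e from U(5,11) gives U(4,10).
Bases of U(4,10) = C(10,4) = 10! / (4! * 6!) = 210.

210


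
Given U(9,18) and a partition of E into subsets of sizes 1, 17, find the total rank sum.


r(Ai) = min(|Ai|, 9) for each part.
Sum = min(1,9) + min(17,9)
    = 1 + 9
    = 10.

10


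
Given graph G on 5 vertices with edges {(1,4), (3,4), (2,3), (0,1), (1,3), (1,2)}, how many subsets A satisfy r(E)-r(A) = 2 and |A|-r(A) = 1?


R(x,y) = sum over A in 2^E of x^(r(E)-r(A)) * y^(|A|-r(A)).
G has 5 vertices, 6 edges. r(E) = 4.
Enumerate all 2^6 = 64 subsets.
Count subsets with r(E)-r(A)=2 and |A|-r(A)=1: 2.

2


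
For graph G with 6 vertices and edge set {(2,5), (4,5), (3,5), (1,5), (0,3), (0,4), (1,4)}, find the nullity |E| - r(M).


Cycle rank (nullity) = |E| - r(M) = |E| - (|V| - c).
|E| = 7, |V| = 6, c = 1.
Nullity = 7 - (6 - 1) = 7 - 5 = 2.

2


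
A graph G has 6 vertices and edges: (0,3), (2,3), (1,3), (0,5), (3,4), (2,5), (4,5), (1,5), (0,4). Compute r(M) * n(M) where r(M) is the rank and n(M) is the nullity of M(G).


r(M) = |V| - c = 6 - 1 = 5.
nullity = |E| - r(M) = 9 - 5 = 4.
Product = 5 * 4 = 20.

20


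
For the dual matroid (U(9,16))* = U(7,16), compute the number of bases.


The dual of U(r,n) is U(n-r, n) = U(7,16).
Bases of U(7,16) are all (7)-element subsets.
|B(M*)| = C(16,7) = 16! / (7! * 9!) = 11440.

11440


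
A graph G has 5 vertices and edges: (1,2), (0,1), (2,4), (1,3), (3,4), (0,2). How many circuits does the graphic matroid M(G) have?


A circuit in a graphic matroid = edge set of a simple cycle.
G has 5 vertices and 6 edges.
Enumerating all minimal edge subsets forming cycles...
Total circuits found: 3.

3


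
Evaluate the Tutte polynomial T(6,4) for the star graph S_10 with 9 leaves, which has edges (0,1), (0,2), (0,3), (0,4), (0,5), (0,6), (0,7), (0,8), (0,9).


A star on 10 vertices is a tree with 9 edges.
T(x,y) = x^(9) for any tree.
T(6,4) = 6^9 = 10077696.

10077696


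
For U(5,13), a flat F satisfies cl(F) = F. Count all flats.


Flats of U(5,13): every subset of size < 5 is a flat, plus E itself.
Count = (13 choose 0) + (13 choose 1) + (13 choose 2) + (13 choose 3) + (13 choose 4) + 1
     = 1 + 13 + 78 + 286 + 715 + 1
     = 1094.

1094


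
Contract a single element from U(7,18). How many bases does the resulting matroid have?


Contracting e from U(7,18) gives U(6,17).
Bases of U(6,17) = (17 choose 6) = 12376.

12376


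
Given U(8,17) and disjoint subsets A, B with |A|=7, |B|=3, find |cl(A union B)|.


|A union B| = 7 + 3 = 10 (disjoint).
In U(8,17), cl(S) = S if |S| < 8, else cl(S) = E.
Since 10 >= 8, cl(A union B) = E.
|cl(A union B)| = 17.

17


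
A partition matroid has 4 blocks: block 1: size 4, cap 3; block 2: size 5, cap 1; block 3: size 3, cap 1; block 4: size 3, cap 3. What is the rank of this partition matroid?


Rank of a partition matroid = sum of min(|Si|, ci) for each block.
= min(4,3) + min(5,1) + min(3,1) + min(3,3)
= 3 + 1 + 1 + 3
= 8.

8


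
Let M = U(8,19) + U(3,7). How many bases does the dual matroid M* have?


(M1+M2)* = M1* + M2*.
M1* = U(11,19), bases: C(19,11) = 75582.
M2* = U(4,7), bases: C(7,4) = 35.
|B(M*)| = 75582 * 35 = 2645370.

2645370


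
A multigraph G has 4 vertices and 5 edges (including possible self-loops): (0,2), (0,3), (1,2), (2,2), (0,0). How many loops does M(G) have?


In a graphic matroid, a loop is a self-loop edge (u,u) with rank 0.
Examining all 5 edges for self-loops...
Self-loops found: (2,2), (0,0)
Number of loops = 2.

2


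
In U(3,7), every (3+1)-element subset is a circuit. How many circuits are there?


In U(3,7), circuits are the (4)-element subsets.
Any set of 4 elements is dependent, and removing any one element gives
an independent set of size 3, so it is a minimal dependent set.
Number of circuits = (7 choose 4) = 35.

35


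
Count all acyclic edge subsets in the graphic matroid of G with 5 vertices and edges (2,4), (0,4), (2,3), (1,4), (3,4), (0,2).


An independent set in a graphic matroid is an acyclic edge subset.
G has 5 vertices and 6 edges.
Enumerate all 2^6 = 64 subsets, checking for acyclicity.
Total independent sets = 48.

48


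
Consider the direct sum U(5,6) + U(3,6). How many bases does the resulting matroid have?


Bases of a direct sum M1 + M2: |B| = |B(M1)| * |B(M2)|.
|B(U(5,6))| = C(6,5) = 6.
|B(U(3,6))| = C(6,3) = 20.
Total bases = 6 * 20 = 120.

120


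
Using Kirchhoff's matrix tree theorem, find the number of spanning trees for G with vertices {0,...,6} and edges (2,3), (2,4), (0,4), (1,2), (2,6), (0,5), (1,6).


By Kirchhoff's matrix tree theorem, the number of spanning trees equals
the determinant of any cofactor of the Laplacian matrix L.
G has 7 vertices and 7 edges.
Computing the (6 x 6) cofactor determinant gives 3.

3


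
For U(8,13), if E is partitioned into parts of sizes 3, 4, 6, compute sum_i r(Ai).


r(Ai) = min(|Ai|, 8) for each part.
Sum = min(3,8) + min(4,8) + min(6,8)
    = 3 + 4 + 6
    = 13.

13


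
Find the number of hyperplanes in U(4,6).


Hyperplanes of U(4,6) are flats of rank 3.
In a uniform matroid, these are exactly the (3)-element subsets.
Count = C(6,3) = 6! / (3! * 3!) = 20.

20


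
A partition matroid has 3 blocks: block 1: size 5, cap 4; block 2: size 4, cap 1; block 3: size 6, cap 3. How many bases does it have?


A basis picks exactly ci elements from block i.
Number of bases = product of C(|Si|, ci).
= C(5,4) * C(4,1) * C(6,3)
= 5 * 4 * 20
= 400.

400


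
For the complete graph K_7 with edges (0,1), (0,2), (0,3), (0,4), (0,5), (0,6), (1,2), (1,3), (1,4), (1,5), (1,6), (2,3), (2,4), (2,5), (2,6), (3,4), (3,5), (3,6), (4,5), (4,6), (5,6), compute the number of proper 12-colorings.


P(K_7, k) = k(k-1)(k-2)...(k-6).
P(12) = (12) * (11) * (10) * (9) * (8) * (7) * (6) = 3991680.

3991680


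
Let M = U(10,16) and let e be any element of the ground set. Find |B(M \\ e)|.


Deleting e from U(10,16) gives U(10,15) since n > r.
Bases of U(10,15) = C(15,10) = 3003.

3003


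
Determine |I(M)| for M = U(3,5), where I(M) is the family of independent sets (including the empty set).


Independent sets of U(3,5) are all subsets of size <= 3.
Count = C(5,0) + C(5,1) + C(5,2) + C(5,3)
     = 1 + 5 + 10 + 10
     = 26.

26


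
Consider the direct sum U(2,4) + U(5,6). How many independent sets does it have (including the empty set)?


For a direct sum, |I(M1+M2)| = |I(M1)| * |I(M2)|.
|I(U(2,4))| = sum C(4,k) for k=0..2 = 11.
|I(U(5,6))| = sum C(6,k) for k=0..5 = 63.
Total = 11 * 63 = 693.

693


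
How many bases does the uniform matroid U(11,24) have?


Bases of U(11,24) are all 11-element subsets of the 24-element ground set.
Number of bases = C(24,11).
C(24,11) = 24! / (11! * 13!) = 2496144.

2496144


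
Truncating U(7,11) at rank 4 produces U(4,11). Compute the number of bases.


Truncating U(7,11) to rank 4 gives U(4,11).
Bases of U(4,11) are all 4-element subsets of 11 elements.
Number of bases = C(11,4) = 11! / (4! * 7!) = 330.

330


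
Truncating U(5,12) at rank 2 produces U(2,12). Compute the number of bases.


Truncating U(5,12) to rank 2 gives U(2,12).
Bases of U(2,12) are all 2-element subsets of 12 elements.
Number of bases = (12 choose 2) = 66.

66


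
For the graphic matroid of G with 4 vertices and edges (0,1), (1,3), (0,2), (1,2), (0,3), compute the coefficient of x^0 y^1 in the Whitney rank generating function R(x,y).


R(x,y) = sum over A in 2^E of x^(r(E)-r(A)) * y^(|A|-r(A)).
G has 4 vertices, 5 edges. r(E) = 3.
Enumerate all 2^5 = 32 subsets.
Count subsets with r(E)-r(A)=0 and |A|-r(A)=1: 5.

5


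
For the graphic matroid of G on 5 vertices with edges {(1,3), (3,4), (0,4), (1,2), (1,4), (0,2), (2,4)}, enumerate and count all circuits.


A circuit in a graphic matroid = edge set of a simple cycle.
G has 5 vertices and 7 edges.
Enumerating all minimal edge subsets forming cycles...
Total circuits found: 6.

6


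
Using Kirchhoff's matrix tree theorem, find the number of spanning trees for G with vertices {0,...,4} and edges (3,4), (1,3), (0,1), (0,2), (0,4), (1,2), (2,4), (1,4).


By Kirchhoff's matrix tree theorem, the number of spanning trees equals
the determinant of any cofactor of the Laplacian matrix L.
G has 5 vertices and 8 edges.
Computing the (4 x 4) cofactor determinant gives 40.

40


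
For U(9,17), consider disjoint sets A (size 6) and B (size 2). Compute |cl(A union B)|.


|A union B| = 6 + 2 = 8 (disjoint).
In U(9,17), cl(S) = S if |S| < 9, else cl(S) = E.
Since 8 < 9, cl(A union B) = A union B.
|cl(A union B)| = 8.

8


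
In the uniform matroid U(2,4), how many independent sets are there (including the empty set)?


Independent sets of U(2,4) are all subsets of size <= 2.
Count = C(4,0) + C(4,1) + C(4,2)
     = 1 + 4 + 6
     = 11.

11


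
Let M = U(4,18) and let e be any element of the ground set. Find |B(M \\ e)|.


Deleting e from U(4,18) gives U(4,17) since n > r.
Bases of U(4,17) = (17 choose 4) = 2380.

2380


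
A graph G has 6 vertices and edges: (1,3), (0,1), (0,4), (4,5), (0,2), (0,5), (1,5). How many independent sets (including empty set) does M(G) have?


An independent set in a graphic matroid is an acyclic edge subset.
G has 6 vertices and 7 edges.
Enumerate all 2^7 = 128 subsets, checking for acyclicity.
Total independent sets = 96.

96


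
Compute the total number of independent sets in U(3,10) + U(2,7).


For a direct sum, |I(M1+M2)| = |I(M1)| * |I(M2)|.
|I(U(3,10))| = sum C(10,k) for k=0..3 = 176.
|I(U(2,7))| = sum C(7,k) for k=0..2 = 29.
Total = 176 * 29 = 5104.

5104


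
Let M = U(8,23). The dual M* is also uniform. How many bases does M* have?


The dual of U(r,n) is U(n-r, n) = U(15,23).
Bases of U(15,23) are all (15)-element subsets.
|B(M*)| = C(23,15) = 23! / (15! * 8!) = 490314.

490314


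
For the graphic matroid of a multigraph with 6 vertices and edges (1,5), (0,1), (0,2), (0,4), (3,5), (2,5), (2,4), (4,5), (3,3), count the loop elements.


In a graphic matroid, a loop is a self-loop edge (u,u) with rank 0.
Examining all 9 edges for self-loops...
Self-loops found: (3,3)
Number of loops = 1.

1


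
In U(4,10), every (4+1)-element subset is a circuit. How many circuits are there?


In U(4,10), circuits are the (5)-element subsets.
Any set of 5 elements is dependent, and removing any one element gives
an independent set of size 4, so it is a minimal dependent set.
Number of circuits = C(10,5) = 10! / (5! * 5!) = 252.

252


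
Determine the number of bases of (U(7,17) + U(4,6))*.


(M1+M2)* = M1* + M2*.
M1* = U(10,17), bases: C(17,10) = 19448.
M2* = U(2,6), bases: C(6,2) = 15.
|B(M*)| = 19448 * 15 = 291720.

291720


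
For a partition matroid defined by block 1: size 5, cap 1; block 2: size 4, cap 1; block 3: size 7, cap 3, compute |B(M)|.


A basis picks exactly ci elements from block i.
Number of bases = product of C(|Si|, ci).
= C(5,1) * C(4,1) * C(7,3)
= 5 * 4 * 35
= 700.

700


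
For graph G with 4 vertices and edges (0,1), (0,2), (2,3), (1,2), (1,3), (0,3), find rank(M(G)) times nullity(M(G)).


r(M) = |V| - c = 4 - 1 = 3.
nullity = |E| - r(M) = 6 - 3 = 3.
Product = 3 * 3 = 9.

9


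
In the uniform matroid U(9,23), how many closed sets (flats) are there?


Flats of U(9,23): every subset of size < 9 is a flat, plus E itself.
Count = C(23,0) + C(23,1) + C(23,2) + C(23,3) + C(23,4) + C(23,5) + C(23,6) + C(23,7) + C(23,8) + 1
     = 1 + 23 + 253 + 1771 + 8855 + 33649 + 100947 + 245157 + 490314 + 1
     = 880971.

880971


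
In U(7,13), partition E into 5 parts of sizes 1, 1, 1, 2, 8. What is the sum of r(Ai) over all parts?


r(Ai) = min(|Ai|, 7) for each part.
Sum = min(1,7) + min(1,7) + min(1,7) + min(2,7) + min(8,7)
    = 1 + 1 + 1 + 2 + 7
    = 12.

12


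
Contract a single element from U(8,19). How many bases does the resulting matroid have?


Contracting e from U(8,19) gives U(7,18).
Bases of U(7,18) = C(18,7) = 18! / (7! * 11!) = 31824.

31824


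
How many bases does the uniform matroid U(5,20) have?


Bases of U(5,20) are all 5-element subsets of the 20-element ground set.
Number of bases = C(20,5).
C(20,5) = 20! / (5! * 15!) = 15504.

15504


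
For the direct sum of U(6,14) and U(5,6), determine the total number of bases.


Bases of a direct sum M1 + M2: |B| = |B(M1)| * |B(M2)|.
|B(U(6,14))| = C(14,6) = 3003.
|B(U(5,6))| = C(6,5) = 6.
Total bases = 3003 * 6 = 18018.

18018


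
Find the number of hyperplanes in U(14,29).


Hyperplanes of U(14,29) are flats of rank 13.
In a uniform matroid, these are exactly the (13)-element subsets.
Count = C(29,13) = 67863915.

67863915


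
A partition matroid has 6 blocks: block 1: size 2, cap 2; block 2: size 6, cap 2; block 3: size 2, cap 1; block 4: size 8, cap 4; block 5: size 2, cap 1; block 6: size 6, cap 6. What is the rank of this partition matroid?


Rank of a partition matroid = sum of min(|Si|, ci) for each block.
= min(2,2) + min(6,2) + min(2,1) + min(8,4) + min(2,1) + min(6,6)
= 2 + 2 + 1 + 4 + 1 + 6
= 16.

16


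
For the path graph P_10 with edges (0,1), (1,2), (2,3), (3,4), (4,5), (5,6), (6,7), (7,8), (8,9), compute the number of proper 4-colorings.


P(P_10, k) = k * (k-1)^(9).
P(4) = 4 * 3^9 = 4 * 19683 = 78732.

78732


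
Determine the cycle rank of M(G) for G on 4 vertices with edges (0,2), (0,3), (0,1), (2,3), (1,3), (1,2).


Cycle rank (nullity) = |E| - r(M) = |E| - (|V| - c).
|E| = 6, |V| = 4, c = 1.
Nullity = 6 - (4 - 1) = 6 - 3 = 3.

3


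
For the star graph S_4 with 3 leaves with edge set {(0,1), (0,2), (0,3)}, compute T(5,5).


A star on 4 vertices is a tree with 3 edges.
T(x,y) = x^(3) for any tree.
T(5,5) = 5^3 = 125.

125


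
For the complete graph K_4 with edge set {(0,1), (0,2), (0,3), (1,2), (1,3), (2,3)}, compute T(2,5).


T(K_4; x,y) = x^3 + 3x^2 + 4xy + 2x + y^3 + 3y^2 + 2y.
Substituting x=2, y=5:
= 8 + 12 + 40 + 4 + 125 + 75 + 10
= 274.

274


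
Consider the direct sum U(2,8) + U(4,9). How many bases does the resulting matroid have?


Bases of a direct sum M1 + M2: |B| = |B(M1)| * |B(M2)|.
|B(U(2,8))| = C(8,2) = 28.
|B(U(4,9))| = C(9,4) = 126.
Total bases = 28 * 126 = 3528.

3528


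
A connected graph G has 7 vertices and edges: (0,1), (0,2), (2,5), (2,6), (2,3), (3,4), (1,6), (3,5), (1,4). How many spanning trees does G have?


By Kirchhoff's matrix tree theorem, the number of spanning trees equals
the determinant of any cofactor of the Laplacian matrix L.
G has 7 vertices and 9 edges.
Computing the (6 x 6) cofactor determinant gives 44.

44


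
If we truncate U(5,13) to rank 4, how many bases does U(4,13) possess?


Truncating U(5,13) to rank 4 gives U(4,13).
Bases of U(4,13) are all 4-element subsets of 13 elements.
Number of bases = C(13,4) = 13! / (4! * 9!) = 715.

715


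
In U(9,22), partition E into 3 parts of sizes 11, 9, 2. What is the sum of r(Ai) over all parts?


r(Ai) = min(|Ai|, 9) for each part.
Sum = min(11,9) + min(9,9) + min(2,9)
    = 9 + 9 + 2
    = 20.

20


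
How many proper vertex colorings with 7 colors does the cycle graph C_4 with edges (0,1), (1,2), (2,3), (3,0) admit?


P(C_4, k) = (k-1)^4 + (-1)^4*(k-1).
P(7) = (6)^4 + 6
= 1296 + 6 = 1302.

1302


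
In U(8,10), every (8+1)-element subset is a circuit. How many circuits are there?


In U(8,10), circuits are the (9)-element subsets.
Any set of 9 elements is dependent, and removing any one element gives
an independent set of size 8, so it is a minimal dependent set.
Number of circuits = C(10,9) = 10! / (9! * 1!) = 10.

10


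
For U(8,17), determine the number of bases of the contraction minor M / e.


Contracting e from U(8,17) gives U(7,16).
Bases of U(7,16) = C(16,7) = 16! / (7! * 9!) = 11440.

11440


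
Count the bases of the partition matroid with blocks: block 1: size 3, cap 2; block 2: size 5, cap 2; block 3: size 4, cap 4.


A basis picks exactly ci elements from block i.
Number of bases = product of C(|Si|, ci).
= C(3,2) * C(5,2) * C(4,4)
= 3 * 10 * 1
= 30.

30
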